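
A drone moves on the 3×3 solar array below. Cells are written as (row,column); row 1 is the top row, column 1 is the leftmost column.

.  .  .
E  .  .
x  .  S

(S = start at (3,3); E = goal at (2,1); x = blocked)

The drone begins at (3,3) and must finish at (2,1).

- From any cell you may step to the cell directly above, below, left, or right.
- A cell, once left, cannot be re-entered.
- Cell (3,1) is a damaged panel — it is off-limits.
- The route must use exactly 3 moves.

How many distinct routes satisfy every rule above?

Need simple routes of exactly 3 moves from (3,3) to (2,1) (Manhattan distance 3, so 0 moves are spent on a detour and 0 undoing it).
Enumerating: (3,3) (2,3) (2,2) (2,1) | (3,3) (3,2) (2,2) (2,1).
That gives 2 routes.

2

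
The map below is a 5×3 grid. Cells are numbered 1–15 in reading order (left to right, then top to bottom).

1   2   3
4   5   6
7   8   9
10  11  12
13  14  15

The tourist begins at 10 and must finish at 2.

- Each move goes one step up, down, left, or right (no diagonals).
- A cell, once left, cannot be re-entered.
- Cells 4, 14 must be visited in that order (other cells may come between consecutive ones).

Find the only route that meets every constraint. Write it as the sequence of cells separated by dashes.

10 - 7 - 4 - 5 - 8 - 11 - 14 - 15 - 12 - 9 - 6 - 3 - 2

The waypoints must appear in the order 4, 14, with no cell reused.
Route from 10: up 2 to 4, right 1 to 5, down 3 to 14, right 1 to 15, up 4 to 3, left 1 to 2 — 12 moves in all.
Check: order respected (4 at step 2, 14 at step 6).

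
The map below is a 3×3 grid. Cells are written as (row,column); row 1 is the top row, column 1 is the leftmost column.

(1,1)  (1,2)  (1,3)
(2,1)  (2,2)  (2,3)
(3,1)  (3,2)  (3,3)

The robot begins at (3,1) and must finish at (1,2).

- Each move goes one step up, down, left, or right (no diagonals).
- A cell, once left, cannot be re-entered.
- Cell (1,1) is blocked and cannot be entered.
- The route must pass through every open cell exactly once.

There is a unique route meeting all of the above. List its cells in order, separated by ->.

(3,1) -> (2,1) -> (2,2) -> (3,2) -> (3,3) -> (2,3) -> (1,3) -> (1,2)

Need to visit all 8 open cells exactly once, starting at (3,1) and ending at (1,2).
Route from (3,1): up to (2,1), right to (2,2), down to (3,2), right to (3,3), 2× up (reaching (1,3)), left to (1,2) — 7 moves in all.
Check: all 8 open cells covered.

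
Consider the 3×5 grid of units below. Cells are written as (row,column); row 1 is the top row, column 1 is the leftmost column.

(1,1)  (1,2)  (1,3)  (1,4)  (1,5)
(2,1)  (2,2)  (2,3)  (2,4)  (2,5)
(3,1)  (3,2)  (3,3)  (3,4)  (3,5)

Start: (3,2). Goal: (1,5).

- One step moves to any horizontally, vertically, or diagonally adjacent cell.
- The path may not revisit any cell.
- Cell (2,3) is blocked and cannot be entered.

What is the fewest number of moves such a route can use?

With diagonal moves allowed, the Chebyshev distance max(|Δrow|,|Δcol|) from (3,2) to (1,5) is 3, so at least 3 moves are needed.
A route of 3 moves achieves this: (3,2) → (3,3) → (2,4) → (1,5).
Since 3 matches the lower bound, it is optimal.

3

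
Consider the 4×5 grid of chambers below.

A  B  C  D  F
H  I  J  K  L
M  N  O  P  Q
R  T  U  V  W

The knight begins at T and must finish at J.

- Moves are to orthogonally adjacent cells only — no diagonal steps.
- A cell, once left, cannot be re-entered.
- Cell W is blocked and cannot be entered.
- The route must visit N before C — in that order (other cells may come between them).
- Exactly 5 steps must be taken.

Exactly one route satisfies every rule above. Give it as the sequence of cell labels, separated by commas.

T, N, I, B, C, J

The waypoints must appear in the order N, C, with no cell reused.
Route from T: up 3 to B, right 1 to C, down 1 to J — 5 moves in all.
Check: order respected (N at step 1, C at step 4); 5 moves as required.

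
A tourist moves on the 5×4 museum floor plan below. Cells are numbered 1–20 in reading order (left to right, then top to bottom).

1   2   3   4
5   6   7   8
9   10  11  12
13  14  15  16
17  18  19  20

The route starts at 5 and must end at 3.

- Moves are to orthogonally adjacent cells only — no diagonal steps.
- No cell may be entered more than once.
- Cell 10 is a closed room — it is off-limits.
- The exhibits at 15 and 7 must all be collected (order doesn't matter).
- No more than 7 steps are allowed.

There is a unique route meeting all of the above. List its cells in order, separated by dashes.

5 - 9 - 13 - 14 - 15 - 11 - 7 - 3

Any route must reach 15 and 7 and still end at 3 within 7 moves, so the order of the required stops is forced.
Route from 5: down 2 to 13, right 2 to 15, up 3 to 3 — 7 moves in all.
Check: all required cells visited; 7 ≤ 7 moves.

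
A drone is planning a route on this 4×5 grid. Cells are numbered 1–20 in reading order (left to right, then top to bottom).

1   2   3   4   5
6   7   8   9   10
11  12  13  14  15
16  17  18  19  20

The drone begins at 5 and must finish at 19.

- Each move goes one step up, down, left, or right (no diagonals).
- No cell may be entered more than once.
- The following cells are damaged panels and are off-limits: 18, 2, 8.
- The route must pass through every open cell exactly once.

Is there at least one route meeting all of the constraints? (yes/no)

no

Cell 1 has only one open neighbour but is neither the start nor the goal, so a Hamiltonian route would have to both enter and leave it through the same neighbour — impossible without revisiting.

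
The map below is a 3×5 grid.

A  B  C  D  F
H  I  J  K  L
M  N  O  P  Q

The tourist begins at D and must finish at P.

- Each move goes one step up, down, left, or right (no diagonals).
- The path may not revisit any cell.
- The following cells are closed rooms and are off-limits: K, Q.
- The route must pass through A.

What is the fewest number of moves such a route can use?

Any route passes through A somewhere between D and P. Summing Manhattan distances along the two legs (D → A → P) gives a lower bound of 3 + 5 = 8 moves.
A route of 8 moves achieves this: D → C → B → A → H → M → N → O → P.
Since 8 matches the lower bound, it is optimal.

8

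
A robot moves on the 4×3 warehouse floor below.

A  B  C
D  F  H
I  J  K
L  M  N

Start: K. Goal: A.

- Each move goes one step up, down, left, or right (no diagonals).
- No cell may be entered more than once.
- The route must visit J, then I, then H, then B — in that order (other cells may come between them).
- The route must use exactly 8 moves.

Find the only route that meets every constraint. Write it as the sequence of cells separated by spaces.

K J I D F H C B A

The waypoints must appear in the order J, I, H, B, with no cell reused.
Route from K: left 2 to I, up 1 to D, right 2 to H, up 1 to C, left 2 to A — 8 moves in all.
Check: order respected (J at step 1, I at step 2, H at step 5, B at step 7); 8 moves as required.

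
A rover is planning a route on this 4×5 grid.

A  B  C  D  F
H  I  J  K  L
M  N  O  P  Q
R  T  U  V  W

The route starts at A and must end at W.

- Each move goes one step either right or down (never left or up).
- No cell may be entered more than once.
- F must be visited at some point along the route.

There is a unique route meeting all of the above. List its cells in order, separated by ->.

A -> B -> C -> D -> F -> L -> Q -> W

Moves only go right or down, so the column and row indices never decrease.
Route from A: 4× right (reaching F), 3× down (reaching W) — 7 moves in all.
Check: all required cells visited.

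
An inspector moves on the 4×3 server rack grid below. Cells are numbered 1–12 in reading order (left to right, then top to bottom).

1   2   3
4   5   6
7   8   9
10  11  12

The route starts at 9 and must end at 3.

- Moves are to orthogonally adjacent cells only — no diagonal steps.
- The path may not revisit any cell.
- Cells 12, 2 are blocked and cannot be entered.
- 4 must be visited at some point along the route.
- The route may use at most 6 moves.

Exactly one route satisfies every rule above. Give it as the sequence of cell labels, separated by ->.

9 -> 8 -> 7 -> 4 -> 5 -> 6 -> 3

Any route must reach 4 and still end at 3 within 6 moves, so the order of the required stops is forced.
Route from 9: 2× left (reaching 7), up to 4, 2× right (reaching 6), up to 3 — 6 moves in all.
Check: all required cells visited; 6 ≤ 6 moves.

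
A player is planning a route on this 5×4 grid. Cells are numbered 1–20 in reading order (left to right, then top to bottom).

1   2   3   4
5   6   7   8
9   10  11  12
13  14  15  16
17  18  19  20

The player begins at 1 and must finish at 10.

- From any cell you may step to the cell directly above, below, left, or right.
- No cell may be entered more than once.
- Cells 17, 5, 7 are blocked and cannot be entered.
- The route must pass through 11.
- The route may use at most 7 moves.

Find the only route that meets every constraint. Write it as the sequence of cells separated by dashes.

Any route must reach 11 and still end at 10 within 7 moves, so the order of the required stops is forced.
Route from 1: right 3 to 4, down 2 to 12, left 2 to 10 — 7 moves in all.
Check: all required cells visited; 7 ≤ 7 moves.

1 - 2 - 3 - 4 - 8 - 12 - 11 - 10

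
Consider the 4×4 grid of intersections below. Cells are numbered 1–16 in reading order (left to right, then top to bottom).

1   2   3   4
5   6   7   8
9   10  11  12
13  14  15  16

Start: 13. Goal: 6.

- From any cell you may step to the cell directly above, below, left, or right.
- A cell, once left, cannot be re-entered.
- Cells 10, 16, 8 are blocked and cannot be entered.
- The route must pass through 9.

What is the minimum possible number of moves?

Any route passes through 9 somewhere between 13 and 6. Summing Manhattan distances along the two legs (13 → 9 → 6) gives a lower bound of 1 + 2 = 3 moves.
A route of 3 moves achieves this: 13 → 9 → 5 → 6.
Since 3 matches the lower bound, it is optimal.

3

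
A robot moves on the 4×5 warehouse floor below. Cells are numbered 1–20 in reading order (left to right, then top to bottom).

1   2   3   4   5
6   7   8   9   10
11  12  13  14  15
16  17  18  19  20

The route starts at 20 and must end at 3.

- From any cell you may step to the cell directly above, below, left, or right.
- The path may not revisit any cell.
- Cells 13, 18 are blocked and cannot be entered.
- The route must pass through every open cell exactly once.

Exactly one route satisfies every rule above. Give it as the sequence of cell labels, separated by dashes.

Need to visit all 18 open cells exactly once, starting at 20 and ending at 3.
Cell 1 has only two open neighbours (6 and 2), so the path must pass straight through it: one of those is the cell it's entered from and the other is where it exits.
Route from 20: left 1 to 19, up 1 to 14, right 1 to 15, up 2 to 5, left 1 to 4, down 1 to 9, left 2 to 7, down 2 to 17, left 1 to 16, up 3 to 1, right 2 to 3 — 17 moves in all.
Check: all 18 open cells covered.

20 - 19 - 14 - 15 - 10 - 5 - 4 - 9 - 8 - 7 - 12 - 17 - 16 - 11 - 6 - 1 - 2 - 3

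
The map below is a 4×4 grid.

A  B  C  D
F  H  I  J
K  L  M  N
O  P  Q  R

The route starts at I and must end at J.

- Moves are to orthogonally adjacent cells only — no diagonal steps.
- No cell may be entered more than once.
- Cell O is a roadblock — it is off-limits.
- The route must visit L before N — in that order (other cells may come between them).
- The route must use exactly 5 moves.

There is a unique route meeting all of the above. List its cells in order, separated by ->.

The waypoints must appear in the order L, N, with no cell reused.
Route from I: left 1 to H, down 1 to L, right 2 to N, up 1 to J — 5 moves in all.
Check: order respected (L at step 2, N at step 4); 5 moves as required.

I -> H -> L -> M -> N -> J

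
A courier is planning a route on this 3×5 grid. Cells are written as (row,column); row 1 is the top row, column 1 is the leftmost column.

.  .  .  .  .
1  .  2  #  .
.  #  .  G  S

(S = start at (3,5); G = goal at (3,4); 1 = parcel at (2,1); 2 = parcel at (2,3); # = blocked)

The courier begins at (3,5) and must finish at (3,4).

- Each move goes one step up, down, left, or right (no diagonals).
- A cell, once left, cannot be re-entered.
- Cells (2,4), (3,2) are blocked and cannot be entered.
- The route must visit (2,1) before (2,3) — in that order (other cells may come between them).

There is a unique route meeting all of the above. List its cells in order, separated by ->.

The waypoints must appear in the order (2,1), (2,3), with no cell reused.
Route from (3,5): up 2 to (1,5), left 4 to (1,1), down 1 to (2,1), right 2 to (2,3), down 1 to (3,3), right 1 to (3,4) — 11 moves in all.
Check: order respected (1 at step 7, 2 at step 9).

(3,5) -> (2,5) -> (1,5) -> (1,4) -> (1,3) -> (1,2) -> (1,1) -> (2,1) -> (2,2) -> (2,3) -> (3,3) -> (3,4)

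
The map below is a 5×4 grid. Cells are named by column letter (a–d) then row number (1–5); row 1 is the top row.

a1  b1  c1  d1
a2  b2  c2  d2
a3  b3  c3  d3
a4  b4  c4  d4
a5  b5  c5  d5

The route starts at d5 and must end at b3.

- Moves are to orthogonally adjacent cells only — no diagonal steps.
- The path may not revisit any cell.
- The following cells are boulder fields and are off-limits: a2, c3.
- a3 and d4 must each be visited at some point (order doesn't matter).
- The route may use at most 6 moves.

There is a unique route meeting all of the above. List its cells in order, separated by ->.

Any route must reach a3 and d4 and still end at b3 within 6 moves, so the order of the required stops is forced.
Route from d5: up 1 to d4, left 3 to a4, up 1 to a3, right 1 to b3 — 6 moves in all.
Check: all required cells visited; 6 ≤ 6 moves.

d5 -> d4 -> c4 -> b4 -> a4 -> a3 -> b3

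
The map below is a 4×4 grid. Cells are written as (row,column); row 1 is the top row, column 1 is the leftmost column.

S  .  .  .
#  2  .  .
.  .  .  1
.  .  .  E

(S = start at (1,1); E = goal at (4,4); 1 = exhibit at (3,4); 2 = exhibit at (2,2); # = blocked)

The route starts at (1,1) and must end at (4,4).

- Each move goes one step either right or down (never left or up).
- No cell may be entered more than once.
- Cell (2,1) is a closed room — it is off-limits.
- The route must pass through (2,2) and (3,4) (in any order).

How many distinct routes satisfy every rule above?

3

A right/down-only route from (1,1) to (4,4) makes exactly 3 down-moves and 3 right-moves in some order.
With no other constraints that would be C(6,3) = 20 routes.
A monotone route can only reach the required cells in the order (2,2), (3,4), so split there and multiply the segment counts (each segment already excludes blocked cells): (1,1)→(2,2): 1; (2,2)→(3,4): 3; (3,4)→(4,4): 1; product = 3.
That gives 3 routes.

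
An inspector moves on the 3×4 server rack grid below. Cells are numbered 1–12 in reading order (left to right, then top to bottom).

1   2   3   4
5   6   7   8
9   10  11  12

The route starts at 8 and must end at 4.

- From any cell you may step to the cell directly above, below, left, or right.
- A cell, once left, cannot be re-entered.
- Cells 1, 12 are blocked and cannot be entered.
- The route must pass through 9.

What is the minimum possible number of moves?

9

Any route passes through 9 somewhere between 8 and 4. Summing Manhattan distances along the two legs (8 → 9 → 4) gives a lower bound of 4 + 5 = 9 moves.
A route of 9 moves achieves this: 8 → 7 → 11 → 10 → 9 → 5 → 6 → 2 → 3 → 4.
Since 9 matches the lower bound, it is optimal.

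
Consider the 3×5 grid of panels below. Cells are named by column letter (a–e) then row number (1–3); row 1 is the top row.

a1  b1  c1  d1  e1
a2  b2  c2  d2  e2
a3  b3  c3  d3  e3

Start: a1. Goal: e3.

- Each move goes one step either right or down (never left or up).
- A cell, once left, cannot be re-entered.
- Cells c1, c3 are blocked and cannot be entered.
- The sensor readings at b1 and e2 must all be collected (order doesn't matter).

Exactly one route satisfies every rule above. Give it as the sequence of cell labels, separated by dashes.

Moves only go right or down, so the column and row indices never decrease.
Route from a1: right 1 to b1, down 1 to b2, right 3 to e2, down 1 to e3 — 6 moves in all.
Check: all required cells visited.

a1 - b1 - b2 - c2 - d2 - e2 - e3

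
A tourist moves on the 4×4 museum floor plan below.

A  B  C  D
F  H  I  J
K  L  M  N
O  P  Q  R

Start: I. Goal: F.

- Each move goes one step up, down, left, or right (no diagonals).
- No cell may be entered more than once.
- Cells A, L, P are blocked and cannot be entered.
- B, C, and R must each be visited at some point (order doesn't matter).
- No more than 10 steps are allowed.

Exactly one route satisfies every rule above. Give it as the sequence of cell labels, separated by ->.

The budget equals the shortest possible length, so every move has to be on a shortest route through the required cells.
Route from I: 2× down (reaching Q), right to R, 3× up (reaching D), 2× left (reaching B), down to H, left to F — 10 moves in all.
Check: all required cells visited; 10 ≤ 10 moves.

I -> M -> Q -> R -> N -> J -> D -> C -> B -> H -> F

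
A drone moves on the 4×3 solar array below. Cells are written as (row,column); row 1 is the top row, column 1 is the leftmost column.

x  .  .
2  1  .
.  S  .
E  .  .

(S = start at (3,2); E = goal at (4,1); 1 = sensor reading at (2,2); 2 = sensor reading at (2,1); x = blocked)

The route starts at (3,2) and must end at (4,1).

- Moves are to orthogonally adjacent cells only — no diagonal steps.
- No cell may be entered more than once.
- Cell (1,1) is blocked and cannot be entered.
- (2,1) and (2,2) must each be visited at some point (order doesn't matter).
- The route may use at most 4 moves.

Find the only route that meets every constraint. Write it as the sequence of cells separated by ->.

Any route must reach (2,1) and (2,2) and still end at (4,1) within 4 moves, so the order of the required stops is forced.
Route from (3,2): up to (2,2), left to (2,1), 2× down (reaching (4,1)) — 4 moves in all.
Check: all required cells visited; 4 ≤ 4 moves.

(3,2) -> (2,2) -> (2,1) -> (3,1) -> (4,1)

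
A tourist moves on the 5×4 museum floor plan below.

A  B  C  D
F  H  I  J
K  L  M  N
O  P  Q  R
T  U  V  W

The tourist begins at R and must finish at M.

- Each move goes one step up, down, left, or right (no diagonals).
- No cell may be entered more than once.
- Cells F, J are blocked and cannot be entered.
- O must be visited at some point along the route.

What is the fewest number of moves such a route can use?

6

Any route passes through O somewhere between R and M. Summing Manhattan distances along the two legs (R → O → M) gives a lower bound of 3 + 3 = 6 moves.
A route of 6 moves achieves this: R → Q → P → O → K → L → M.
Since 6 matches the lower bound, it is optimal.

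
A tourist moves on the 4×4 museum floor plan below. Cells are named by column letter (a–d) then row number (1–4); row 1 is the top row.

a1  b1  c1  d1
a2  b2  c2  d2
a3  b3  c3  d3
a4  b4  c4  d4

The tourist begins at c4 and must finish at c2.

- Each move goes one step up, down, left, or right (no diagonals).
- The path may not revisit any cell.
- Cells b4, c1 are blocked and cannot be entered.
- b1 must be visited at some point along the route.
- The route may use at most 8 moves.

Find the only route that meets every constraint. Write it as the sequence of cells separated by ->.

The 8-move cap with required stops at b1 leaves no slack for detours.
Route from c4: up to c3, 2× left (reaching a3), 2× up (reaching a1), right to b1, down to b2, right to c2 — 8 moves in all.
Check: all required cells visited; 8 ≤ 8 moves.

c4 -> c3 -> b3 -> a3 -> a2 -> a1 -> b1 -> b2 -> c2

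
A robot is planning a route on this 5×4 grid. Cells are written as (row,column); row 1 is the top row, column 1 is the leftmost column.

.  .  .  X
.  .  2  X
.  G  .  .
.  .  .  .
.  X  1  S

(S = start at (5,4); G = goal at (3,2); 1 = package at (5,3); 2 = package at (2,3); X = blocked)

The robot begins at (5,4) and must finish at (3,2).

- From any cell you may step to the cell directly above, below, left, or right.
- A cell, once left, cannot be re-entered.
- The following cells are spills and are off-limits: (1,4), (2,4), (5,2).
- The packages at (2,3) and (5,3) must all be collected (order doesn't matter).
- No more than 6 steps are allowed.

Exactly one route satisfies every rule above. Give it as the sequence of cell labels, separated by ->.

(5,4) -> (5,3) -> (4,3) -> (3,3) -> (2,3) -> (2,2) -> (3,2)

The 6-move cap with required stops at (2,3), (5,3) leaves no slack for detours.
Route from (5,4): left to (5,3), 3× up (reaching (2,3)), left to (2,2), down to (3,2) — 6 moves in all.
Check: all required cells visited; 6 ≤ 6 moves.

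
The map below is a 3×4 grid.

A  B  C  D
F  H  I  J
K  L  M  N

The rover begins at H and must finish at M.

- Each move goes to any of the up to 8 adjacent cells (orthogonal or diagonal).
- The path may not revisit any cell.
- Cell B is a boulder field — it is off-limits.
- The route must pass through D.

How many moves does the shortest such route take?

4

Any route passes through D somewhere between H and M. Summing Chebyshev distances along the two legs (H → D → M) gives a lower bound of 2 + 2 = 4 moves.
A route of 4 moves achieves this: H → C → D → I → M.
Since 4 matches the lower bound, it is optimal.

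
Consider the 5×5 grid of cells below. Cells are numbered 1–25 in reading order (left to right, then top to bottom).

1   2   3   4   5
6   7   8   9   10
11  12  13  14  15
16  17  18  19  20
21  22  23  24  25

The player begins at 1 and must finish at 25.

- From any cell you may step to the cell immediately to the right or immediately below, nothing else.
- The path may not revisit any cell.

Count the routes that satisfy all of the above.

70

A right/down-only route from 1 to 25 makes exactly 4 down-moves and 4 right-moves in some order.
With no other constraints that would be C(8,4) = 70 routes.
That gives 70 routes.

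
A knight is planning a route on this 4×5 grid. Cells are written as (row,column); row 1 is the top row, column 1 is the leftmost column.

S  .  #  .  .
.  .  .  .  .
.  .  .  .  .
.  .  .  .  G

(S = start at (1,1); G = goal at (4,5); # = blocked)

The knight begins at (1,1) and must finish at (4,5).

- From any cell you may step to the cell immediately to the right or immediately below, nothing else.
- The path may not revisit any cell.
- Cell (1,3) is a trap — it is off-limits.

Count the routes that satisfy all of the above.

A right/down-only route from (1,1) to (4,5) makes exactly 3 down-moves and 4 right-moves in some order.
With no other constraints that would be C(7,3) = 35 routes.
Subtract routes through each blocked cell (inclusion–exclusion for overlaps): − through (1,3): 10 → 25.
That gives 25 routes.

25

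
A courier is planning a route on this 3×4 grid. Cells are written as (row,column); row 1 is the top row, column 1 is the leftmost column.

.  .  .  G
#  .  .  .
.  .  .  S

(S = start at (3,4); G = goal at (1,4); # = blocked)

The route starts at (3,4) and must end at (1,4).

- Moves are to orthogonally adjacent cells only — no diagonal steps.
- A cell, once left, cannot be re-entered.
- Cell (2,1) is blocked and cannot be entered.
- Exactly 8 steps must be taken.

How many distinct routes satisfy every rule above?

2

Need simple routes of exactly 8 moves from (3,4) to (1,4) (Manhattan distance 2, so 3 moves are spent on a detour and 3 undoing it).
Enumerating: (3,4) (2,4) (2,3) (3,3) (3,2) (2,2) (1,2) (1,3) (1,4) | (3,4) (3,3) (3,2) (2,2) (1,2) (1,3) (2,3) (2,4) (1,4).
That gives 2 routes.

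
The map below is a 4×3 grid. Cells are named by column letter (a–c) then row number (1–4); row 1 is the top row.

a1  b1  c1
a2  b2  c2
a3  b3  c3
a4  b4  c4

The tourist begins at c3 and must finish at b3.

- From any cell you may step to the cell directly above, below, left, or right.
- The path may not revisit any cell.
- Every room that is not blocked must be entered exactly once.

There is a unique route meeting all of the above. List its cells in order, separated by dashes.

Need to visit all 12 open cells exactly once, starting at c3 and ending at b3.
Cell c4 has only two open neighbours (c3 and b4), so the path must pass straight through it: one of those is the cell it's entered from and the other is where it exits.
Route from c3: down 1 to c4, left 2 to a4, up 3 to a1, right 2 to c1, down 1 to c2, left 1 to b2, down 1 to b3 — 11 moves in all.
Check: all 12 open cells covered.

c3 - c4 - b4 - a4 - a3 - a2 - a1 - b1 - c1 - c2 - b2 - b3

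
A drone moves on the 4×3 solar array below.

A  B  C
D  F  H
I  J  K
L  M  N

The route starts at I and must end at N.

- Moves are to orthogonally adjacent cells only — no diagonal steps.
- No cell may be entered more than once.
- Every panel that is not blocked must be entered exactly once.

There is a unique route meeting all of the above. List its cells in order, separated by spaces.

I L M J F D A B C H K N

Need to visit all 12 open cells exactly once, starting at I and ending at N.
Route from I: down 1 to L, right 1 to M, up 2 to F, left 1 to D, up 1 to A, right 2 to C, down 3 to N — 11 moves in all.
Check: all 12 open cells covered.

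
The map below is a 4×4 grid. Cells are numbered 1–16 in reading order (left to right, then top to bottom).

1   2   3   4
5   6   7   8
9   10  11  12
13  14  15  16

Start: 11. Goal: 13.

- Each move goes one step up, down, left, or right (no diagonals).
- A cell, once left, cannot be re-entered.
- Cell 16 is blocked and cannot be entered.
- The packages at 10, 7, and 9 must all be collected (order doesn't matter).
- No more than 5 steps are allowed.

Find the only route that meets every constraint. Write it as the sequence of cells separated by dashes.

11 - 7 - 6 - 10 - 9 - 13

The budget equals the shortest possible length, so every move has to be on a shortest route through the required cells.
Route from 11: up 1 to 7, left 1 to 6, down 1 to 10, left 1 to 9, down 1 to 13 — 5 moves in all.
Check: all required cells visited; 5 ≤ 5 moves.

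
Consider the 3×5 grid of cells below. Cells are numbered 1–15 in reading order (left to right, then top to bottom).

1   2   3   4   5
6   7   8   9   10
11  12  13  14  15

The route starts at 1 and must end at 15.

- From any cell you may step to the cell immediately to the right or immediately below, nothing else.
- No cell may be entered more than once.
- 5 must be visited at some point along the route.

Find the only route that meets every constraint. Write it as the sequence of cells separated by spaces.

Moves only go right or down, so the column and row indices never decrease.
Route from 1: right 4 to 5, down 2 to 15 — 6 moves in all.
Check: all required cells visited.

1 2 3 4 5 10 15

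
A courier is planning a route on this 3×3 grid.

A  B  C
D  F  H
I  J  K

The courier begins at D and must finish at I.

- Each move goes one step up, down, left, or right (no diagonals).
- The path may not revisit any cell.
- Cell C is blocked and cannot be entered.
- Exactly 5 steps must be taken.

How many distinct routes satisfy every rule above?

Need simple routes of exactly 5 moves from D to I (Manhattan distance 1, so 2 moves are spent on a detour and 2 undoing it).
Enumerating: D A B F J I | D F H K J I.
That gives 2 routes.

2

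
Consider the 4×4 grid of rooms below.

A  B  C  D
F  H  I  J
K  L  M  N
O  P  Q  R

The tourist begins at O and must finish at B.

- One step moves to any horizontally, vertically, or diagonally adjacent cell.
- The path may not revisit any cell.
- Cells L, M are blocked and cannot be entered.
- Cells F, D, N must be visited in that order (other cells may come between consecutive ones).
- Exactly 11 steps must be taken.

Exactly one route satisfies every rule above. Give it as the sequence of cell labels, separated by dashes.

O - P - K - F - A - H - C - D - J - N - I - B

The waypoints must appear in the order F, D, N, with no cell reused.
Route from O: right 1 to P, up-left 1 to K, up 2 to A, down-right 1 to H, up-right 1 to C, right 1 to D, down 2 to N, up-left 2 to B — 11 moves in all.
Check: order respected (F at step 3, D at step 7, N at step 9); 11 moves as required.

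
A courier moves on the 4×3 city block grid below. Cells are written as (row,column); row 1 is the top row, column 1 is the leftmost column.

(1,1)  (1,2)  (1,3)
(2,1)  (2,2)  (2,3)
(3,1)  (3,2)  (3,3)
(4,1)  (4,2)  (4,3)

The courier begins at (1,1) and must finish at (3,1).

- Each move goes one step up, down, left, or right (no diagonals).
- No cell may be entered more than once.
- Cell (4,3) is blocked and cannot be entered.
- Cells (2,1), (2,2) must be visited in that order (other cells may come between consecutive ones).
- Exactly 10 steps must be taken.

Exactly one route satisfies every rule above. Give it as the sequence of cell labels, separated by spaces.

The waypoints must appear in the order (2,1), (2,2), with no cell reused.
Route from (1,1): down to (2,1), right to (2,2), up to (1,2), right to (1,3), 2× down (reaching (3,3)), left to (3,2), down to (4,2), left to (4,1), up to (3,1) — 10 moves in all.
Check: order respected ((2,1) at step 1, (2,2) at step 2); 10 moves as required.

(1,1) (2,1) (2,2) (1,2) (1,3) (2,3) (3,3) (3,2) (4,2) (4,1) (3,1)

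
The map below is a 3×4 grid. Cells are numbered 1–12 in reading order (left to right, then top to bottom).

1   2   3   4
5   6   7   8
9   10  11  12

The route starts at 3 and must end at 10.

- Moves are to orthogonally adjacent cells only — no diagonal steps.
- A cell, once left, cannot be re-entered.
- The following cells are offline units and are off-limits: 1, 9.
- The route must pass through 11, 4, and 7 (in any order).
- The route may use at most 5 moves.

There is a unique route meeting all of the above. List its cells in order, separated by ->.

The 5-move cap with required stops at 11, 4, 7 leaves no slack for detours.
Route from 3: right to 4, down to 8, left to 7, down to 11, left to 10 — 5 moves in all.
Check: all required cells visited; 5 ≤ 5 moves.

3 -> 4 -> 8 -> 7 -> 11 -> 10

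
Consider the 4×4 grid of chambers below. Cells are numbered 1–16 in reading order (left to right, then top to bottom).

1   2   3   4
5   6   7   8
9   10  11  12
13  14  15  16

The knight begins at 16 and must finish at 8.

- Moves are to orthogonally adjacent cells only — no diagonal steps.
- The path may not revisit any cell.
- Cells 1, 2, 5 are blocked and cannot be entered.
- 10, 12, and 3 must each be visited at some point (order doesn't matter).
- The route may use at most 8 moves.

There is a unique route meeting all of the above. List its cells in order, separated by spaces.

Any route must reach 10, 12, and 3 and still end at 8 within 8 moves, so the order of the required stops is forced.
Route from 16: up 1 to 12, left 2 to 10, up 1 to 6, right 1 to 7, up 1 to 3, right 1 to 4, down 1 to 8 — 8 moves in all.
Check: all required cells visited; 8 ≤ 8 moves.

16 12 11 10 6 7 3 4 8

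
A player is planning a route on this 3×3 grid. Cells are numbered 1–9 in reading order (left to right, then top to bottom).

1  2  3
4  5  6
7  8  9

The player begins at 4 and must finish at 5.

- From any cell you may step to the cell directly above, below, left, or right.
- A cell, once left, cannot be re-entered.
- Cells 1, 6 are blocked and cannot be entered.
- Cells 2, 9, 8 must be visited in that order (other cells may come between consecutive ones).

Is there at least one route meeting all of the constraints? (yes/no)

no

9 must be visited but has only one open neighbour (8), and it is neither the start nor the goal — the route would have to enter and leave through 8, re-entering it.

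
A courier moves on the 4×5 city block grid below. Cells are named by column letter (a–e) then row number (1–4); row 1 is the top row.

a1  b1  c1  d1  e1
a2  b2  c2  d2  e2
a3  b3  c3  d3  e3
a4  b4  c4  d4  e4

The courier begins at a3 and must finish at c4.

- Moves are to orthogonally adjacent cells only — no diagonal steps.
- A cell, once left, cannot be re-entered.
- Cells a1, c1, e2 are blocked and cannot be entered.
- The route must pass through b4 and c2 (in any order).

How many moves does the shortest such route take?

Any route passes through b4 and c2 in some order between a3 and c4. Summing Manhattan distances along each leg and taking the cheapest ordering (a3 → b4 → c2 → c4) gives a lower bound of 2 + 3 + 2 = 7 moves.
A route of 7 moves achieves this: a3 → a2 → b2 → c2 → c3 → b3 → b4 → c4.
Since 7 matches the lower bound, it is optimal.

7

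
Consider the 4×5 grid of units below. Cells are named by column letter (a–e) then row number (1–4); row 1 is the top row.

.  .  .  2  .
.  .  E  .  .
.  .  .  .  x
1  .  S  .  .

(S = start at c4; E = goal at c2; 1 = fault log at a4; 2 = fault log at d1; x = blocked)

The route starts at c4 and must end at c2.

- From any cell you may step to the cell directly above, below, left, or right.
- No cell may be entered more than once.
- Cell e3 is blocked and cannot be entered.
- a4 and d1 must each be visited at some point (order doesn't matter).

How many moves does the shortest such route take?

10

Any route passes through a4 and d1 in some order between c4 and c2. Summing Manhattan distances along each leg and taking the cheapest ordering (c4 → a4 → d1 → c2) gives a lower bound of 2 + 6 + 2 = 10 moves.
A route of 10 moves achieves this: c4 → b4 → a4 → a3 → a2 → a1 → b1 → c1 → d1 → d2 → c2.
Since 10 matches the lower bound, it is optimal.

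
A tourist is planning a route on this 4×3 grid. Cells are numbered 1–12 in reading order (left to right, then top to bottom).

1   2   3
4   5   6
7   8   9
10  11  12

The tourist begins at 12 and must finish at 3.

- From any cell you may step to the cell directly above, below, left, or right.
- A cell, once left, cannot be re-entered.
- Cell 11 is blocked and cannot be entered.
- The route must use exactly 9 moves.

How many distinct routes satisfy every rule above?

2

Need simple routes of exactly 9 moves from 12 to 3 (Manhattan distance 3, so 3 moves are spent on a detour and 3 undoing it).
Enumerating: 12 9 6 5 8 7 4 1 2 3 | 12 9 8 7 4 1 2 5 6 3.
That gives 2 routes.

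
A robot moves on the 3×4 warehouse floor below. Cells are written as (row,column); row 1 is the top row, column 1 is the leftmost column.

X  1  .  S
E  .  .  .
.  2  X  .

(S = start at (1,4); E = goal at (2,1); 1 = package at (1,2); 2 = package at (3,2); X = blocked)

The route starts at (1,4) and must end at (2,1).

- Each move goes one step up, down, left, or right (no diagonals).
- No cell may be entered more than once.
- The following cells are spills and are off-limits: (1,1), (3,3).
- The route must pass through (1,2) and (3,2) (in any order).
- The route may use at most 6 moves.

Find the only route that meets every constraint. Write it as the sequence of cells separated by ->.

(1,4) -> (1,3) -> (1,2) -> (2,2) -> (3,2) -> (3,1) -> (2,1)

The 6-move cap with required stops at (1,2), (3,2) leaves no slack for detours.
Route from (1,4): left 2 to (1,2), down 2 to (3,2), left 1 to (3,1), up 1 to (2,1) — 6 moves in all.
Check: all required cells visited; 6 ≤ 6 moves.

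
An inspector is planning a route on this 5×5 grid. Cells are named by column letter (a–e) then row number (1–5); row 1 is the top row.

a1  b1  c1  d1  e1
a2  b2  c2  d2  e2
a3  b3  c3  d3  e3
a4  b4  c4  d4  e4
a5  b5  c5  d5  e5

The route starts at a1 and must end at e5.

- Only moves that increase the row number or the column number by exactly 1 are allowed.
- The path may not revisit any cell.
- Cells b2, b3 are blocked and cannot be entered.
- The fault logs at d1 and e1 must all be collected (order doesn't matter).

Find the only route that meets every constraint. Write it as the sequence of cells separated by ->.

a1 -> b1 -> c1 -> d1 -> e1 -> e2 -> e3 -> e4 -> e5

Moves only go right or down, so the column and row indices never decrease.
Route from a1: right 4 to e1, down 4 to e5 — 8 moves in all.
Check: all required cells visited.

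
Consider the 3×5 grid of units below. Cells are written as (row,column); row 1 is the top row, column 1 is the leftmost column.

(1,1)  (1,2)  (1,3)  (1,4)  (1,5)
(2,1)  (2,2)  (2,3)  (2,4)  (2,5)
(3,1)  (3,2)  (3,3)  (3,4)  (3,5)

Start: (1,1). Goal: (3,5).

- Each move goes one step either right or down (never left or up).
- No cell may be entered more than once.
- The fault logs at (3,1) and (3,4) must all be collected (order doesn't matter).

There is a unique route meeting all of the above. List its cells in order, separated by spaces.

(1,1) (2,1) (3,1) (3,2) (3,3) (3,4) (3,5)

Moves only go right or down, so the column and row indices never decrease.
Route from (1,1): 2× down (reaching (3,1)), 4× right (reaching (3,5)) — 6 moves in all.
Check: all required cells visited.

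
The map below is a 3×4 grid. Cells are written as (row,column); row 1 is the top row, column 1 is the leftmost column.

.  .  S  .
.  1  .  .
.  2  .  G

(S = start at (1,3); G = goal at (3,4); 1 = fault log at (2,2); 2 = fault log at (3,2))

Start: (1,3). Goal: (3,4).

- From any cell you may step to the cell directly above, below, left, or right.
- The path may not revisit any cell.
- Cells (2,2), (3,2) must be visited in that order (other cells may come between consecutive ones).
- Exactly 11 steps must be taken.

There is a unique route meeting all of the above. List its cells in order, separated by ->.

(1,3) -> (1,4) -> (2,4) -> (2,3) -> (2,2) -> (1,2) -> (1,1) -> (2,1) -> (3,1) -> (3,2) -> (3,3) -> (3,4)

The waypoints must appear in the order (2,2), (3,2), with no cell reused.
Route from (1,3): right 1 to (1,4), down 1 to (2,4), left 2 to (2,2), up 1 to (1,2), left 1 to (1,1), down 2 to (3,1), right 3 to (3,4) — 11 moves in all.
Check: order respected (1 at step 4, 2 at step 9); 11 moves as required.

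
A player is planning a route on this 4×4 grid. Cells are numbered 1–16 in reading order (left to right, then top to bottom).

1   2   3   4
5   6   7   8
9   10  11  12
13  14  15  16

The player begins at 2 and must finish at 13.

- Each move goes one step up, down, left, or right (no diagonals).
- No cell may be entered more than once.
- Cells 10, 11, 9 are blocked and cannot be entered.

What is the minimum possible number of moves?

8

The Manhattan distance from 2 to 13 is |1−4| + |2−1| = 4, so at least 4 moves are needed.
That bound ignores the blocked cells. Measuring each leg by the fewest moves that actually steer around them (2→13: 8) raises the lower bound to 8.
A route of 8 moves exists: 2 → 6 → 7 → 8 → 12 → 16 → 15 → 14 → 13.
Since 8 matches that lower bound, it is optimal.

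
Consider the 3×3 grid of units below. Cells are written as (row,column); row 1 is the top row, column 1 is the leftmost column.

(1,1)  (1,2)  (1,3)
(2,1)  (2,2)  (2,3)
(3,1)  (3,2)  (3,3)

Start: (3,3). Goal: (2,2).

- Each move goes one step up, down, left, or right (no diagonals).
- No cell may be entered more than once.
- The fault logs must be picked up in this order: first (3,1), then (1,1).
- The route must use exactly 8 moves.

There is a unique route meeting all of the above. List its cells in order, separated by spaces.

The waypoints must appear in the order (3,1), (1,1), with no cell reused.
Route from (3,3): 2× left (reaching (3,1)), 2× up (reaching (1,1)), 2× right (reaching (1,3)), down to (2,3), left to (2,2) — 8 moves in all.
Check: order respected ((3,1) at step 2, (1,1) at step 4); 8 moves as required.

(3,3) (3,2) (3,1) (2,1) (1,1) (1,2) (1,3) (2,3) (2,2)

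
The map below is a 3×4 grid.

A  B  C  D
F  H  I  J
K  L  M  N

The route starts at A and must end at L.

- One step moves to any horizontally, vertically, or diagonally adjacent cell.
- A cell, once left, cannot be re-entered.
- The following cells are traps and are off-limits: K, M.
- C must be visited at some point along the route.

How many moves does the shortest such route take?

Any route passes through C somewhere between A and L. Summing Chebyshev distances along the two legs (A → C → L) gives a lower bound of 2 + 2 = 4 moves.
A route of 4 moves achieves this: A → B → C → H → L.
Since 4 matches the lower bound, it is optimal.

4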